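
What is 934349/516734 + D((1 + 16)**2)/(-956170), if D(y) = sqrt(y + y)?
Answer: 934349/516734 - 17*sqrt(2)/956170 ≈ 1.8082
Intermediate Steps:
D(y) = sqrt(2)*sqrt(y) (D(y) = sqrt(2*y) = sqrt(2)*sqrt(y))
934349/516734 + D((1 + 16)**2)/(-956170) = 934349/516734 + (sqrt(2)*sqrt((1 + 16)**2))/(-956170) = 934349*(1/516734) + (sqrt(2)*sqrt(17**2))*(-1/956170) = 934349/516734 + (sqrt(2)*sqrt(289))*(-1/956170) = 934349/516734 + (sqrt(2)*17)*(-1/956170) = 934349/516734 + (17*sqrt(2))*(-1/956170) = 934349/516734 - 17*sqrt(2)/956170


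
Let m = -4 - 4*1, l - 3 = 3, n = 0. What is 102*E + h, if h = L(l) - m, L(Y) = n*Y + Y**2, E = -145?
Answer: -14746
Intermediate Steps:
l = 6 (l = 3 + 3 = 6)
m = -8 (m = -4 - 4 = -8)
L(Y) = Y**2 (L(Y) = 0*Y + Y**2 = 0 + Y**2 = Y**2)
h = 44 (h = 6**2 - 1*(-8) = 36 + 8 = 44)
102*E + h = 102*(-145) + 44 = -14790 + 44 = -14746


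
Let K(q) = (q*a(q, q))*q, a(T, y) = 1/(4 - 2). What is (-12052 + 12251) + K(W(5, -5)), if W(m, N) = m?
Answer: 423/2 ≈ 211.50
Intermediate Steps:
a(T, y) = ½ (a(T, y) = 1/2 = ½)
K(q) = q²/2 (K(q) = (q*(½))*q = (q/2)*q = q²/2)
(-12052 + 12251) + K(W(5, -5)) = (-12052 + 12251) + (½)*5² = 199 + (½)*25 = 199 + 25/2 = 423/2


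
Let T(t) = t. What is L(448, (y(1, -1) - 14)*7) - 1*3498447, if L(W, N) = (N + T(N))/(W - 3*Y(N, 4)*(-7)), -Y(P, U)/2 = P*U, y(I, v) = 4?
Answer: -1525322897/436 ≈ -3.4984e+6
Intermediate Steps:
Y(P, U) = -2*P*U
L(W, N) = 2*N/(W - 168*N) (L(W, N) = (N + N)/(W - (-6)*N*4*(-7)) = (2*N)/(W - (-24)*N*(-7)) = (2*N)/(W + (24*N)*(-7)) = (2*N)/(W - 168*N) = 2*N/(W - 168*N))
L(448, (y(1, -1) - 14)*7) - 1*3498447 = 2*((4 - 14)*7)/(448 - 168*(4 - 14)*7) - 1*3498447 = 2*(-10*7)/(448 - (-1680)*7) - 3498447 = 2*(-70)/(448 - 168*(-70)) - 3498447 = 2*(-70)/(448 + 11760) - 3498447 = 2*(-70)/12208 - 3498447 = 2*(-70)*(1/12208) - 3498447 = -5/436 - 3498447 = -1525322897/436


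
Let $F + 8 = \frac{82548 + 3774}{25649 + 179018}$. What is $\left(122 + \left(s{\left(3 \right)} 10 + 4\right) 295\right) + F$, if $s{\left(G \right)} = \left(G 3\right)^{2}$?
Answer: $\frac{49170105070}{204667} \approx 2.4024 \cdot 10^{5}$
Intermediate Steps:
$s{\left(G \right)} = 9 G^{2}$ ($s{\left(G \right)} = \left(3 G\right)^{2} = 9 G^{2}$)
$F = - \frac{1551014}{204667}$ ($F = -8 + \frac{82548 + 3774}{25649 + 179018} = -8 + \frac{86322}{204667} = - \frac{1551014}{204667} \approx -7.5782$)
$\left(122 + \left(s{\left(3 \right)} 10 + 4\right) 295\right) + F = \left(122 + \left(9 \cdot 3^{2} \cdot 10 + 4\right) 295\right) - \frac{1551014}{204667} = \left(122 + \left(9 \cdot 9 \cdot 10 + 4\right) 295\right) - \frac{1551014}{204667} = \left(122 + \left(81 \cdot 10 + 4\right) 295\right) - \frac{1551014}{204667} = \left(122 + \left(810 + 4\right) 295\right) - \frac{1551014}{204667} = \left(122 + 814 \cdot 295\right) - \frac{1551014}{204667} = \left(122 + 240130\right) - \frac{1551014}{204667} = 240252 - \frac{1551014}{204667} = \frac{49170105070}{204667}$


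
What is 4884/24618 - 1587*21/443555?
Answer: 126659/1027615 ≈ 0.12326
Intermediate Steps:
4884/24618 - 1587*21/443555 = 4884*(1/24618) - 33327*1/443555 = 74/373 - 207/2755 = 126659/1027615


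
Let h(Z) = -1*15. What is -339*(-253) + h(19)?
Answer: 85752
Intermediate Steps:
h(Z) = -15
-339*(-253) + h(19) = -339*(-253) - 15 = 85767 - 15 = 85752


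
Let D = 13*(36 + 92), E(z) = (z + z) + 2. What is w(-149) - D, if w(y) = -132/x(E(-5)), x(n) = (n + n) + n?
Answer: -3317/2 ≈ -1658.5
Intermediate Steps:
E(z) = 2 + 2*z (E(z) = 2*z + 2 = 2 + 2*z)
D = 1664 (D = 13*128 = 1664)
x(n) = 3*n (x(n) = 2*n + n = 3*n)
w(y) = 11/2 (w(y) = -132*1/(3*(2 + 2*(-5))) = -132*1/(3*(2 - 10)) = -132/(3*(-8)) = -132/(-24) = -132*(-1/24) = 11/2)
w(-149) - D = 11/2 - 1*1664 = 11/2 - 1664 = -3317/2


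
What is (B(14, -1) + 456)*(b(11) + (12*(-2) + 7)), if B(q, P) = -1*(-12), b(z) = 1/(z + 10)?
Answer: -55536/7 ≈ -7933.7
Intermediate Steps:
b(z) = 1/(10 + z)
B(q, P) = 12
(B(14, -1) + 456)*(b(11) + (12*(-2) + 7)) = (12 + 456)*(1/(10 + 11) + (12*(-2) + 7)) = 468*(1/21 + (-24 + 7)) = 468*(1/21 - 17) = 468*(-356/21) = -55536/7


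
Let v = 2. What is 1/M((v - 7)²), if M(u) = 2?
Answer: ½ ≈ 0.50000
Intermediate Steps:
1/M((v - 7)²) = 1/2 = ½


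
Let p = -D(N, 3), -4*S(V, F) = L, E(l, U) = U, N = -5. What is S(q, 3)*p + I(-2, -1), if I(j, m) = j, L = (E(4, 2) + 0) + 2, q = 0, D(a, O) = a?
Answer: -7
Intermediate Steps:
L = 4 (L = (2 + 0) + 2 = 2 + 2 = 4)
S(V, F) = -1 (S(V, F) = -¼*4 = -1)
p = 5 (p = -1*(-5) = 5)
S(q, 3)*p + I(-2, -1) = -1*5 - 2 = -5 - 2 = -7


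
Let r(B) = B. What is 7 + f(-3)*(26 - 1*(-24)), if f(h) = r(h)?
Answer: -143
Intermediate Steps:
f(h) = h
7 + f(-3)*(26 - 1*(-24)) = 7 - 3*(26 - 1*(-24)) = 7 - 3*(26 + 24) = 7 - 3*50 = 7 - 150 = -143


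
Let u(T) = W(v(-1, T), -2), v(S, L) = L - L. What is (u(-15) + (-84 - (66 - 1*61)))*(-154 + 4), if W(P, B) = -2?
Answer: 13650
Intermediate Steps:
v(S, L) = 0
u(T) = -2
(u(-15) + (-84 - (66 - 1*61)))*(-154 + 4) = (-2 + (-84 - (66 - 1*61)))*(-154 + 4) = (-2 + (-84 - (66 - 61)))*(-150) = (-2 + (-84 - 1*5))*(-150) = (-2 + (-84 - 5))*(-150) = (-2 - 89)*(-150) = -91*(-150) = 13650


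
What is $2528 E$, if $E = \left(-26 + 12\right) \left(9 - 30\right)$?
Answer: $743232$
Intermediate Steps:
$E = 294$ ($E = \left(-14\right) \left(-21\right) = 294$)
$2528 E = 2528 \cdot 294 = 743232$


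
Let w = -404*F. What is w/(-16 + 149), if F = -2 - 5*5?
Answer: 10908/133 ≈ 82.015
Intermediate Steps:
F = -27 (F = -2 - 25 = -27)
w = 10908 (w = -404*(-27) = 10908)
w/(-16 + 149) = 10908/(-16 + 149) = 10908/133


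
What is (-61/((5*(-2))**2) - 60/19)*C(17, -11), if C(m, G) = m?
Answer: -121703/1900 ≈ -64.054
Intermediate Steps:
(-61/((5*(-2))**2) - 60/19)*C(17, -11) = (-61/((5*(-2))**2) - 60/19)*17 = (-61/((-10)**2) - 60*1/19)*17 = (-61/100 - 60/19)*17 = -7159/1900*17 = -121703/1900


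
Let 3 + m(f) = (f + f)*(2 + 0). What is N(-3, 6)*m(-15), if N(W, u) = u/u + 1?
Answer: -126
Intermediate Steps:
m(f) = -3 + 4*f (m(f) = -3 + (f + f)*(2 + 0) = -3 + (2*f)*2 = -3 + 4*f)
N(W, u) = 2 (N(W, u) = 1 + 1 = 2)
N(-3, 6)*m(-15) = 2*(-3 + 4*(-15)) = 2*(-3 - 60) = 2*(-63) = -126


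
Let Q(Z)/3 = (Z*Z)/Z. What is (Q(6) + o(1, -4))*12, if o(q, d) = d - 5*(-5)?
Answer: 468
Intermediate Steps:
Q(Z) = 3*Z (Q(Z) = 3*((Z*Z)/Z) = 3*(Z²/Z) = 3*Z)
o(q, d) = 25 + d (o(q, d) = d + 25 = 25 + d)
(Q(6) + o(1, -4))*12 = (3*6 + (25 - 4))*12 = (18 + 21)*12 = 39*12 = 468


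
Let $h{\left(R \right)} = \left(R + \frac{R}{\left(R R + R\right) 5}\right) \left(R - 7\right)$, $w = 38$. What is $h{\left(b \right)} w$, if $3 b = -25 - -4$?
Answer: $\frac{56126}{15} \approx 3741.7$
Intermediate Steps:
$b = -7$ ($b = \frac{-25 - -4}{3} = \frac{-25 + 4}{3} = \frac{1}{3} \left(-21\right) = -7$)
$h{\left(R \right)} = \left(-7 + R\right) \left(R + \frac{R}{5 R + 5 R^{2}}\right)$ ($h{\left(R \right)} = \left(R + \frac{R}{\left(R^{2} + R\right) 5}\right) \left(-7 + R\right) = \left(R + \frac{R}{\left(R + R^{2}\right) 5}\right) \left(-7 + R\right) = \left(R + \frac{R}{5 R + 5 R^{2}}\right) \left(-7 + R\right) = \left(-7 + R\right) \left(R + \frac{R}{5 R + 5 R^{2}}\right)$)
$h{\left(b \right)} w = \frac{-7 - -238 - 30 \left(-7\right)^{2} + 5 \left(-7\right)^{3}}{5 \left(1 - 7\right)} 38 = \frac{-7 + 238 - 1470 + 5 \left(-343\right)}{5 \left(-6\right)} 38 = \frac{1}{5} \left(- \frac{1}{6}\right) \left(-7 + 238 - 1470 - 1715\right) 38 = \frac{1}{5} \left(- \frac{1}{6}\right) \left(-2954\right) 38 = \frac{1477}{15} \cdot 38 = \frac{56126}{15}$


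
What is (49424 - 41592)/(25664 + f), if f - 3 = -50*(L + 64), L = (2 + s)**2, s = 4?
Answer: 7832/20667 ≈ 0.37896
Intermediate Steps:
L = 36 (L = (2 + 4)**2 = 6**2 = 36)
f = -4997 (f = 3 - 50*(36 + 64) = 3 - 50*100 = 3 - 5000 = -4997)
(49424 - 41592)/(25664 + f) = (49424 - 41592)/(25664 - 4997) = 7832/20667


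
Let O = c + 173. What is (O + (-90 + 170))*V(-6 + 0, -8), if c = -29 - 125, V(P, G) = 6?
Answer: 594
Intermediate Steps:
c = -154
O = 19 (O = -154 + 173 = 19)
(O + (-90 + 170))*V(-6 + 0, -8) = (19 + (-90 + 170))*6 = (19 + 80)*6 = 99*6 = 594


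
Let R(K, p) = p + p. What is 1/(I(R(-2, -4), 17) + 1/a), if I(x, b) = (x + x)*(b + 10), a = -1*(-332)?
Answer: -332/143423 ≈ -0.0023148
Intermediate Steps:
R(K, p) = 2*p
a = 332
I(x, b) = 2*x*(10 + b) (I(x, b) = (2*x)*(10 + b) = 2*x*(10 + b))
1/(I(R(-2, -4), 17) + 1/a) = 1/(2*(2*(-4))*(10 + 17) + 1/332) = 1/(2*(-8)*27 + 1/332) = 1/(-432 + 1/332) = 1/(-143423/332) = -332/143423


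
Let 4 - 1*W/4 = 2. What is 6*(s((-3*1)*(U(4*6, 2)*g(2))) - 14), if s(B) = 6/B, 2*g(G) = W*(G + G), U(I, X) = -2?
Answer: -669/8 ≈ -83.625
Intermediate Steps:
W = 8 (W = 16 - 4*2 = 16 - 8 = 8)
g(G) = 8*G (g(G) = (8*(G + G))/2 = (8*(2*G))/2 = (16*G)/2 = 8*G)
6*(s((-3*1)*(U(4*6, 2)*g(2))) - 14) = 6*(6/(((-3*1)*(-16*2))) - 14) = 6*(6/((-(-6)*16)) - 14) = 6*(6/((-3*(-32))) - 14) = 6*(6/96 - 14) = 6*(6*(1/96) - 14) = 6*(1/16 - 14) = 6*(-223/16) = -669/8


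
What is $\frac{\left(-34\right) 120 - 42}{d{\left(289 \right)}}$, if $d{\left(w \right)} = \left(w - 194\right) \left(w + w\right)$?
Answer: $- \frac{2061}{27455} \approx -0.075068$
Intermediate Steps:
$d{\left(w \right)} = 2 w \left(-194 + w\right)$ ($d{\left(w \right)} = \left(-194 + w\right) 2 w = 2 w \left(-194 + w\right)$)
$\frac{\left(-34\right) 120 - 42}{d{\left(289 \right)}} = \frac{\left(-34\right) 120 - 42}{2 \cdot 289 \left(-194 + 289\right)} = \frac{-4080 - 42}{2 \cdot 289 \cdot 95} = - \frac{4122}{54910} = \left(-4122\right) \frac{1}{54910} = - \frac{2061}{27455}$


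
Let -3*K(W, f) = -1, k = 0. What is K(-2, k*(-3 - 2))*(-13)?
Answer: -13/3 ≈ -4.3333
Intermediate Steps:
K(W, f) = ⅓ (K(W, f) = -⅓*(-1) = ⅓)
K(-2, k*(-3 - 2))*(-13) = (⅓)*(-13) = -13/3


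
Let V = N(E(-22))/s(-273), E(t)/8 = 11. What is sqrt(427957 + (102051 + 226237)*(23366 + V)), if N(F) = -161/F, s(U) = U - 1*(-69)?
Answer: 2*sqrt(603572587570326)/561 ≈ 87586.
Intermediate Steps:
E(t) = 88 (E(t) = 8*11 = 88)
s(U) = 69 + U (s(U) = U + 69 = 69 + U)
V = 161/17952 (V = (-161/88)/(69 - 273) = -161*1/88/(-204) = -161/88*(-1/204) = 161/17952 ≈ 0.0089684)
sqrt(427957 + (102051 + 226237)*(23366 + V)) = sqrt(427957 + (102051 + 226237)*(23366 + 161/17952)) = sqrt(427957 + 328288*(419466593/17952)) = sqrt(427957 + 4303307777587/561) = sqrt(4303547861464/561) = 2*sqrt(603572587570326)/561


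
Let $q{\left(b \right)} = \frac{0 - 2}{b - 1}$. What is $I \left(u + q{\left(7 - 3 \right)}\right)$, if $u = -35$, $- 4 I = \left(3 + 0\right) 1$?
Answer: $\frac{107}{4} \approx 26.75$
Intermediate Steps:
$q{\left(b \right)} = - \frac{2}{-1 + b}$
$I = - \frac{3}{4}$ ($I = - \frac{\left(3 + 0\right) 1}{4} = - \frac{3 \cdot 1}{4} = \left(- \frac{1}{4}\right) 3 = - \frac{3}{4} \approx -0.75$)
$I \left(u + q{\left(7 - 3 \right)}\right) = - \frac{3 \left(-35 - \frac{2}{-1 + \left(7 - 3\right)}\right)}{4} = - \frac{3 \left(-35 - \frac{2}{-1 + 4}\right)}{4} = - \frac{3 \left(-35 - \frac{2}{3}\right)}{4} = \left(- \frac{3}{4}\right) \left(- \frac{107}{3}\right) = \frac{107}{4}$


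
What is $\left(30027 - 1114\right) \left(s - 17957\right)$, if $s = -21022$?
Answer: $-1126999827$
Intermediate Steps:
$\left(30027 - 1114\right) \left(s - 17957\right) = \left(30027 - 1114\right) \left(-21022 - 17957\right) = 28913 \left(-38979\right) = -1126999827$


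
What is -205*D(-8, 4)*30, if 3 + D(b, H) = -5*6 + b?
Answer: 252150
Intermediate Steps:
D(b, H) = -33 + b (D(b, H) = -3 + (-5*6 + b) = -3 + (-30 + b) = -33 + b)
-205*D(-8, 4)*30 = -205*(-33 - 8)*30 = -205*(-41)*30 = 8405*30 = 252150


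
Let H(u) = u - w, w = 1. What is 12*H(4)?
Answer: 36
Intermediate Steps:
H(u) = -1 + u (H(u) = u - 1*1 = u - 1 = -1 + u)
12*H(4) = 12*(-1 + 4) = 12*3 = 36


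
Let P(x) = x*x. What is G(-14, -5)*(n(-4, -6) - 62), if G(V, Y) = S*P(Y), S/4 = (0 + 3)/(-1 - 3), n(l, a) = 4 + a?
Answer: 4800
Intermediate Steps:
P(x) = x**2
S = -3 (S = 4*((0 + 3)/(-1 - 3)) = 4*(3/(-4)) = 4*(3*(-1/4)) = 4*(-3/4) = -3)
G(V, Y) = -3*Y**2
G(-14, -5)*(n(-4, -6) - 62) = (-3*(-5)**2)*((4 - 6) - 62) = (-3*25)*(-2 - 62) = -75*(-64) = 4800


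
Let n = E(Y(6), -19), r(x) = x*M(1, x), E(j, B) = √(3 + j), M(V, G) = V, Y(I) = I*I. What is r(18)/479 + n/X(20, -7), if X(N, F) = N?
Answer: 18/479 + √39/20 ≈ 0.34983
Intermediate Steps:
Y(I) = I²
r(x) = x (r(x) = x*1 = x)
n = √39 (n = √(3 + 6²) = √(3 + 36) = √39 ≈ 6.2450)
r(18)/479 + n/X(20, -7) = 18/479 + √39/20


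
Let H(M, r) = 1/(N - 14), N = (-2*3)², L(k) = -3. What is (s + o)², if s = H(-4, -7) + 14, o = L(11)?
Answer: 59049/484 ≈ 122.00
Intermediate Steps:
o = -3
N = 36 (N = (-6)² = 36)
H(M, r) = 1/22 (H(M, r) = 1/(36 - 14) = 1/22)
s = 309/22 (s = 1/22 + 14 = 309/22 ≈ 14.045)
(s + o)² = (309/22 - 3)² = (243/22)² = 59049/484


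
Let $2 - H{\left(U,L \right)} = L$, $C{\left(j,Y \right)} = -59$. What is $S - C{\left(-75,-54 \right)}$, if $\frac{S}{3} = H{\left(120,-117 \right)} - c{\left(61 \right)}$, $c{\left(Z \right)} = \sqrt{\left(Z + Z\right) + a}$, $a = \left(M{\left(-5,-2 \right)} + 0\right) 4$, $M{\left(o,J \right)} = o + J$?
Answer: $416 - 3 \sqrt{94} \approx 386.91$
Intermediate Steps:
$M{\left(o,J \right)} = J + o$
$a = -28$ ($a = \left(\left(-2 - 5\right) + 0\right) 4 = \left(-7 + 0\right) 4 = \left(-7\right) 4 = -28$)
$H{\left(U,L \right)} = 2 - L$
$c{\left(Z \right)} = \sqrt{-28 + 2 Z}$ ($c{\left(Z \right)} = \sqrt{\left(Z + Z\right) - 28} = \sqrt{2 Z - 28} = \sqrt{-28 + 2 Z}$)
$S = 357 - 3 \sqrt{94}$ ($S = 3 \left(\left(2 - -117\right) - \sqrt{-28 + 2 \cdot 61}\right) = 3 \left(\left(2 + 117\right) - \sqrt{-28 + 122}\right) = 3 \left(119 - \sqrt{94}\right) = 357 - 3 \sqrt{94} \approx 327.91$)
$S - C{\left(-75,-54 \right)} = \left(357 - 3 \sqrt{94}\right) - -59 = \left(357 - 3 \sqrt{94}\right) + 59 = 416 - 3 \sqrt{94}$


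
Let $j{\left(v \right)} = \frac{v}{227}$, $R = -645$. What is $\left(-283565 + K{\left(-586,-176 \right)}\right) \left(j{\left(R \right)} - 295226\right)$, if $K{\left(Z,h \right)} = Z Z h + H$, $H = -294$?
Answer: $\frac{4069373233192585}{227} \approx 1.7927 \cdot 10^{13}$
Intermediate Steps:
$j{\left(v \right)} = \frac{v}{227}$ ($j{\left(v \right)} = v \frac{1}{227} = \frac{v}{227}$)
$K{\left(Z,h \right)} = -294 + h Z^{2}$ ($K{\left(Z,h \right)} = Z Z h - 294 = Z^{2} h - 294 = h Z^{2} - 294 = -294 + h Z^{2}$)
$\left(-283565 + K{\left(-586,-176 \right)}\right) \left(j{\left(R \right)} - 295226\right) = \left(-283565 - \left(294 + 176 \left(-586\right)^{2}\right)\right) \left(\frac{1}{227} \left(-645\right) - 295226\right) = \left(-283565 - 60437990\right) \left(- \frac{645}{227} - 295226\right) = \left(-283565 - 60437990\right) \left(- \frac{67016947}{227}\right) = \left(-60721555\right) \left(- \frac{67016947}{227}\right) = \frac{4069373233192585}{227}$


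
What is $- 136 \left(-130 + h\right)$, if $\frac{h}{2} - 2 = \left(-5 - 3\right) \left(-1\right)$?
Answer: $14960$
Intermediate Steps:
$h = 20$ ($h = 4 + 2 \left(-5 - 3\right) \left(-1\right) = 4 + 2 \left(\left(-8\right) \left(-1\right)\right) = 4 + 2 \cdot 8 = 4 + 16 = 20$)
$- 136 \left(-130 + h\right) = - 136 \left(-130 + 20\right) = \left(-136\right) \left(-110\right) = 14960$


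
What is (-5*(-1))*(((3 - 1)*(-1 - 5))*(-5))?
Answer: 300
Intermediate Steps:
(-5*(-1))*(((3 - 1)*(-1 - 5))*(-5)) = 5*((2*(-6))*(-5)) = 5*(-12*(-5)) = 5*60 = 300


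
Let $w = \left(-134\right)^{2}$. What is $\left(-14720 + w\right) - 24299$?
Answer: $-21063$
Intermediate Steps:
$w = 17956$
$\left(-14720 + w\right) - 24299 = \left(-14720 + 17956\right) - 24299 = 3236 - 24299 = -21063$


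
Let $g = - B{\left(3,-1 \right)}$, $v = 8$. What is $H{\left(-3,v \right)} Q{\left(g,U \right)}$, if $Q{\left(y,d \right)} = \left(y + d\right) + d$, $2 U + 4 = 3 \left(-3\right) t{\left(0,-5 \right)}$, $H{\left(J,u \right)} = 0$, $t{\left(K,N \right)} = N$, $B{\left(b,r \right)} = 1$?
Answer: $0$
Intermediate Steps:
$g = -1$ ($g = \left(-1\right) 1 = -1$)
$U = \frac{41}{2}$ ($U = -2 + \frac{3 \left(-3\right) \left(-5\right)}{2} = -2 + \frac{\left(-9\right) \left(-5\right)}{2} = -2 + \frac{1}{2} \cdot 45 = -2 + \frac{45}{2} = \frac{41}{2} \approx 20.5$)
$Q{\left(y,d \right)} = y + 2 d$ ($Q{\left(y,d \right)} = \left(d + y\right) + d = y + 2 d$)
$H{\left(-3,v \right)} Q{\left(g,U \right)} = 0 \left(-1 + 2 \cdot \frac{41}{2}\right) = 0 \left(-1 + 41\right) = 0 \cdot 40 = 0$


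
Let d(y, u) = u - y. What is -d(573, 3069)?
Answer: -2496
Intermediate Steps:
-d(573, 3069) = -(3069 - 1*573) = -(3069 - 573) = -1*2496 = -2496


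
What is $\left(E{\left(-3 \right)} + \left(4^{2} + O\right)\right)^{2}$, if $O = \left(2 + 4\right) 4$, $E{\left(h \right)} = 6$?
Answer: $2116$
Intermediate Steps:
$O = 24$ ($O = 6 \cdot 4 = 24$)
$\left(E{\left(-3 \right)} + \left(4^{2} + O\right)\right)^{2} = \left(6 + \left(4^{2} + 24\right)\right)^{2} = \left(6 + \left(16 + 24\right)\right)^{2} = \left(6 + 40\right)^{2} = 46^{2} = 2116$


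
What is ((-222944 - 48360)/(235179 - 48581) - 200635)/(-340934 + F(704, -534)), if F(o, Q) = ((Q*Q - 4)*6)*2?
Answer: -18719180517/287443956110 ≈ -0.065123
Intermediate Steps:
F(o, Q) = -48 + 12*Q**2 (F(o, Q) = ((Q**2 - 4)*6)*2 = ((-4 + Q**2)*6)*2 = (-24 + 6*Q**2)*2 = -48 + 12*Q**2)
((-222944 - 48360)/(235179 - 48581) - 200635)/(-340934 + F(704, -534)) = ((-222944 - 48360)/(235179 - 48581) - 200635)/(-340934 + (-48 + 12*(-534)**2)) = (-271304/186598 - 200635)/(-340934 + (-48 + 12*285156)) = (-271304*1/186598 - 200635)/(-340934 + (-48 + 3421872)) = (-135652/93299 - 200635)/(-340934 + 3421824) = -18719180517/93299/3080890 = -18719180517/93299*1/3080890 = -18719180517/287443956110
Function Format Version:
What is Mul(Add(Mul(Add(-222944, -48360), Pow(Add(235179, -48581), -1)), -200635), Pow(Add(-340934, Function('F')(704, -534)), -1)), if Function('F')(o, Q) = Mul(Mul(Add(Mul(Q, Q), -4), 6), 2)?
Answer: Rational(-18719180517, 287443956110) ≈ -0.065123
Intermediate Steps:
Function('F')(o, Q) = Add(-48, Mul(12, Pow(Q, 2))) (Function('F')(o, Q) = Mul(Mul(Add(Pow(Q, 2), -4), 6), 2) = Mul(Mul(Add(-4, Pow(Q, 2)), 6), 2) = Mul(Add(-24, Mul(6, Pow(Q, 2))), 2) = Add(-48, Mul(12, Pow(Q, 2))))
Mul(Add(Mul(Add(-222944, -48360), Pow(Add(235179, -48581), -1)), -200635), Pow(Add(-340934, Function('F')(704, -534)), -1)) = Mul(Add(Mul(Add(-222944, -48360), Pow(Add(235179, -48581), -1)), -200635), Pow(Add(-340934, Add(-48, Mul(12, Pow(-534, 2)))), -1)) = Mul(Add(Mul(-271304, Pow(186598, -1)), -200635), Pow(Add(-340934, Add(-48, Mul(12, 285156))), -1)) = Mul(Add(Mul(-271304, Rational(1, 186598)), -200635), Pow(Add(-340934, Add(-48, 3421872)), -1)) = Mul(Add(Rational(-135652, 93299), -200635), Pow(Add(-340934, 3421824), -1)) = Mul(Rational(-18719180517, 93299), Pow(3080890, -1)) = Mul(Rational(-18719180517, 93299), Rational(1, 3080890)) = Rational(-18719180517, 287443956110)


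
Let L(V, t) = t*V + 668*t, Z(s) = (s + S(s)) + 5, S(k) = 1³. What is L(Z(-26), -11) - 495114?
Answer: -502242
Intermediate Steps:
S(k) = 1
Z(s) = 6 + s (Z(s) = (s + 1) + 5 = (1 + s) + 5 = 6 + s)
L(V, t) = 668*t + V*t (L(V, t) = V*t + 668*t = 668*t + V*t)
L(Z(-26), -11) - 495114 = -11*(668 + (6 - 26)) - 495114 = -11*(668 - 20) - 495114 = -11*648 - 495114 = -7128 - 495114 = -502242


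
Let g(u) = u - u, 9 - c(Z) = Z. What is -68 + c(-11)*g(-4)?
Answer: -68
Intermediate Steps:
c(Z) = 9 - Z
g(u) = 0
-68 + c(-11)*g(-4) = -68 + (9 - 1*(-11))*0 = -68 + (9 + 11)*0 = -68 + 20*0 = -68 + 0 = -68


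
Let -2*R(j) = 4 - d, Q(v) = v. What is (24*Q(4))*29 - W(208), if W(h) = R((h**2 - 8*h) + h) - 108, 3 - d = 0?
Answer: 5785/2 ≈ 2892.5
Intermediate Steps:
d = 3 (d = 3 - 1*0 = 3 + 0 = 3)
R(j) = -1/2 (R(j) = -(4 - 1*3)/2 = -(4 - 3)/2 = -1/2*1 = -1/2)
W(h) = -217/2 (W(h) = -1/2 - 108 = -217/2)
(24*Q(4))*29 - W(208) = (24*4)*29 - 1*(-217/2) = 96*29 + 217/2 = 2784 + 217/2 = 5785/2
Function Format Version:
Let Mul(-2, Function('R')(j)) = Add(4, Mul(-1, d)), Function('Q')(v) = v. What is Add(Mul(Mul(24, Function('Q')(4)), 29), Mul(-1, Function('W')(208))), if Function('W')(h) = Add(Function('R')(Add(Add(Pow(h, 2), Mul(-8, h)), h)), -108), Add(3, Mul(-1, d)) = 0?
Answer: Rational(5785, 2) ≈ 2892.5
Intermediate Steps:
d = 3 (d = Add(3, Mul(-1, 0)) = Add(3, 0) = 3)
Function('R')(j) = Rational(-1, 2) (Function('R')(j) = Mul(Rational(-1, 2), Add(4, Mul(-1, 3))) = Mul(Rational(-1, 2), Add(4, -3)) = Mul(Rational(-1, 2), 1) = Rational(-1, 2))
Function('W')(h) = Rational(-217, 2) (Function('W')(h) = Add(Rational(-1, 2), -108) = Rational(-217, 2))
Add(Mul(Mul(24, Function('Q')(4)), 29), Mul(-1, Function('W')(208))) = Add(Mul(Mul(24, 4), 29), Mul(-1, Rational(-217, 2))) = Add(Mul(96, 29), Rational(217, 2)) = Add(2784, Rational(217, 2)) = Rational(5785, 2)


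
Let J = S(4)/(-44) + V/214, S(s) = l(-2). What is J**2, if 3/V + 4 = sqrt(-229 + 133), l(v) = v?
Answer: 8772835/4344391744 - 8889*I*sqrt(6)/197472352 ≈ 0.0020193 - 0.00011026*I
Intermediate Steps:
S(s) = -2
V = 3/(-4 + 4*I*sqrt(6)) (V = 3/(-4 + sqrt(-229 + 133)) = 3/(-4 + sqrt(-96)) = 3/(-4 + 4*I*sqrt(6)) ≈ -0.10714 - 0.26245*I)
J = 2963/65912 - 3*I*sqrt(6)/5992 (J = -2/(-44) + (-3/28 - 3*I*sqrt(6)/28)/214 = -2*(-1/44) + (-3/28 - 3*I*sqrt(6)/28)*(1/214) = 1/22 + (-3/5992 - 3*I*sqrt(6)/5992) = 2963/65912 - 3*I*sqrt(6)/5992 ≈ 0.044954 - 0.0012264*I)
J**2 = (2963/65912 - 3*I*sqrt(6)/5992)**2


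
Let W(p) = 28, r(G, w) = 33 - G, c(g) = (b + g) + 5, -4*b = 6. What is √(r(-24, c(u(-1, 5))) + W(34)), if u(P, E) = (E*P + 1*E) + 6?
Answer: √85 ≈ 9.2195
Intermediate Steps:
b = -3/2 (b = -¼*6 = -3/2 ≈ -1.5000)
u(P, E) = 6 + E + E*P (u(P, E) = (E*P + E) + 6 = (E + E*P) + 6 = 6 + E + E*P)
c(g) = 7/2 + g (c(g) = (-3/2 + g) + 5 = 7/2 + g)
√(r(-24, c(u(-1, 5))) + W(34)) = √((33 - 1*(-24)) + 28) = √((33 + 24) + 28) = √(57 + 28) = √85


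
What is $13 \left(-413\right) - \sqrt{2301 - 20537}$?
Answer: $-5369 - 2 i \sqrt{4559} \approx -5369.0 - 135.04 i$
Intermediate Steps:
$13 \left(-413\right) - \sqrt{2301 - 20537} = -5369 - \sqrt{-18236} = -5369 - 2 i \sqrt{4559}$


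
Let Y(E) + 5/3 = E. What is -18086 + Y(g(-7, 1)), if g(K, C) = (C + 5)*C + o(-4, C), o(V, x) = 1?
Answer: -54242/3 ≈ -18081.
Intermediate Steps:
g(K, C) = 1 + C*(5 + C) (g(K, C) = (C + 5)*C + 1 = (5 + C)*C + 1 = C*(5 + C) + 1 = 1 + C*(5 + C))
Y(E) = -5/3 + E
-18086 + Y(g(-7, 1)) = -18086 + (-5/3 + (1 + 1**2 + 5*1)) = -18086 + (-5/3 + (1 + 1 + 5)) = -18086 + (-5/3 + 7) = -18086 + 16/3 = -54242/3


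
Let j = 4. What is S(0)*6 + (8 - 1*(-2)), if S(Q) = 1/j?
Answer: 23/2 ≈ 11.500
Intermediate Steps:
S(Q) = 1/4
S(0)*6 + (8 - 1*(-2)) = (1/4)*6 + (8 - 1*(-2)) = 3/2 + (8 + 2) = 3/2 + 10 = 23/2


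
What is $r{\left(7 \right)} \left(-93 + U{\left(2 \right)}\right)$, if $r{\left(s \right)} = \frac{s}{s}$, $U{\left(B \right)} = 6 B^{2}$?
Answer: $-69$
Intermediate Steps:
$r{\left(s \right)} = 1$
$r{\left(7 \right)} \left(-93 + U{\left(2 \right)}\right) = 1 \left(-93 + 6 \cdot 2^{2}\right) = 1 \left(-93 + 6 \cdot 4\right) = 1 \left(-93 + 24\right) = 1 \left(-69\right) = -69$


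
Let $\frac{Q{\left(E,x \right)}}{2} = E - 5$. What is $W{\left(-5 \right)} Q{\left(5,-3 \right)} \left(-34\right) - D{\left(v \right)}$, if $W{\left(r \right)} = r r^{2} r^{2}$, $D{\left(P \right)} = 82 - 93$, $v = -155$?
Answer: $11$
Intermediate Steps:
$D{\left(P \right)} = -11$
$Q{\left(E,x \right)} = -10 + 2 E$ ($Q{\left(E,x \right)} = 2 \left(E - 5\right) = 2 \left(-5 + E\right) = -10 + 2 E$)
$W{\left(r \right)} = r^{5}$ ($W{\left(r \right)} = r^{3} r^{2} = r^{5}$)
$W{\left(-5 \right)} Q{\left(5,-3 \right)} \left(-34\right) - D{\left(v \right)} = \left(-5\right)^{5} \left(-10 + 2 \cdot 5\right) \left(-34\right) - -11 = - 3125 \left(-10 + 10\right) \left(-34\right) + 11 = \left(-3125\right) 0 \left(-34\right) + 11 = 0 \left(-34\right) + 11 = 0 + 11 = 11$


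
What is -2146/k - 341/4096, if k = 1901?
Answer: -9438257/7786496 ≈ -1.2121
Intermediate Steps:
-2146/k - 341/4096 = -2146/1901 - 341/4096 = -9438257/7786496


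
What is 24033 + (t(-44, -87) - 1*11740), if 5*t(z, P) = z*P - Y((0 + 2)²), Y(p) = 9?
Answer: 65284/5 ≈ 13057.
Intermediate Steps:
t(z, P) = -9/5 + P*z/5 (t(z, P) = (z*P - 1*9)/5 = (P*z - 9)/5 = (-9 + P*z)/5 = -9/5 + P*z/5)
24033 + (t(-44, -87) - 1*11740) = 24033 + ((-9/5 + (⅕)*(-87)*(-44)) - 1*11740) = 24033 + ((-9/5 + 3828/5) - 11740) = 24033 + (3819/5 - 11740) = 24033 - 54881/5 = 65284/5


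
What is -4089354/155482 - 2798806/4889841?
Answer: -10215727403603/380141129181 ≈ -26.874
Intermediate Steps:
-4089354/155482 - 2798806/4889841 = -4089354*1/155482 - 2798806*1/4889841 = -2044677/77741 - 2798806/4889841 = -10215727403603/380141129181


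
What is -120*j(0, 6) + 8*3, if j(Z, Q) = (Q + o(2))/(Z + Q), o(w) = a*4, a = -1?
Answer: -16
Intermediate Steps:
o(w) = -4 (o(w) = -1*4 = -4)
j(Z, Q) = (-4 + Q)/(Q + Z) (j(Z, Q) = (Q - 4)/(Z + Q) = (-4 + Q)/(Q + Z))
-120*j(0, 6) + 8*3 = -120*(-4 + 6)/(6 + 0) + 8*3 = -120*2/6 + 24 = -120*(⅙)*2 + 24 = -40 + 24 = -16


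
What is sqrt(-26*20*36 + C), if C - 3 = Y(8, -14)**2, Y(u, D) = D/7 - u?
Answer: I*sqrt(18617) ≈ 136.44*I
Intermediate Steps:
Y(u, D) = -u + D/7 (Y(u, D) = D*(1/7) - u = D/7 - u = -u + D/7)
C = 103 (C = 3 + (-1*8 + (1/7)*(-14))**2 = 3 + (-8 - 2)**2 = 3 + (-10)**2 = 3 + 100 = 103)
sqrt(-26*20*36 + C) = sqrt(-26*20*36 + 103) = sqrt(-520*36 + 103) = sqrt(-18720 + 103) = sqrt(-18617) = I*sqrt(18617)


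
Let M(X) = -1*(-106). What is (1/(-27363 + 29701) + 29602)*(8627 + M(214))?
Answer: 604406362641/2338 ≈ 2.5851e+8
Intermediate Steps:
M(X) = 106
(1/(-27363 + 29701) + 29602)*(8627 + M(214)) = (1/(-27363 + 29701) + 29602)*(8627 + 106) = (1/2338 + 29602)*8733 = (69209477/2338)*8733 = 604406362641/2338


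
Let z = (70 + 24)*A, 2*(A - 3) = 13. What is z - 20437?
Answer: -19544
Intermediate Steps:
A = 19/2 (A = 3 + (½)*13 = 3 + 13/2 = 19/2 ≈ 9.5000)
z = 893 (z = (70 + 24)*(19/2) = 94*(19/2) = 893)
z - 20437 = 893 - 20437 = -19544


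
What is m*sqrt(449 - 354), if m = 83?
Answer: 83*sqrt(95) ≈ 808.98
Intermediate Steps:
m*sqrt(449 - 354) = 83*sqrt(449 - 354) = 83*sqrt(95)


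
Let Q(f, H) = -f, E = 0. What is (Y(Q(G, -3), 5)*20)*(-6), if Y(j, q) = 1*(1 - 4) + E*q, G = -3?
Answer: 360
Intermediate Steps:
Y(j, q) = -3 (Y(j, q) = 1*(1 - 4) + 0*q = 1*(-3) + 0 = -3 + 0 = -3)
(Y(Q(G, -3), 5)*20)*(-6) = -3*20*(-6) = -60*(-6) = 360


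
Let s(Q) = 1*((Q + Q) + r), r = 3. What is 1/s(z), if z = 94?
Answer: 1/191 ≈ 0.0052356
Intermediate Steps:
s(Q) = 3 + 2*Q (s(Q) = 1*((Q + Q) + 3) = 1*(2*Q + 3) = 1*(3 + 2*Q) = 3 + 2*Q)
1/s(z) = 1/(3 + 2*94) = 1/(3 + 188) = 1/191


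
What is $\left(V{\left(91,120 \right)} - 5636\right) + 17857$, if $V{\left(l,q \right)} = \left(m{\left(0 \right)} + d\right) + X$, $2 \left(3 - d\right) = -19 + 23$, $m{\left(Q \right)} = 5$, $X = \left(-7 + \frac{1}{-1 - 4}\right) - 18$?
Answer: $\frac{61009}{5} \approx 12202.0$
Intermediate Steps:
$X = - \frac{126}{5}$ ($X = \left(-7 + \frac{1}{-5}\right) - 18 = \left(-7 - \frac{1}{5}\right) - 18 = - \frac{36}{5} - 18 = - \frac{126}{5} \approx -25.2$)
$d = 1$ ($d = 3 - \frac{-19 + 23}{2} = 3 - 2 = 1$)
$V{\left(l,q \right)} = - \frac{96}{5}$ ($V{\left(l,q \right)} = \left(5 + 1\right) - \frac{126}{5} = 6 - \frac{126}{5} = - \frac{96}{5}$)
$\left(V{\left(91,120 \right)} - 5636\right) + 17857 = \left(- \frac{96}{5} - 5636\right) + 17857 = - \frac{28276}{5} + 17857 = \frac{61009}{5}$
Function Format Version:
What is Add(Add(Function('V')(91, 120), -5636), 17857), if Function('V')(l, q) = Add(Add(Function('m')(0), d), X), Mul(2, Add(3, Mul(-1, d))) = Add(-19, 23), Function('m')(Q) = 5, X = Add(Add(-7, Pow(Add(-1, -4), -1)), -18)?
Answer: Rational(61009, 5) ≈ 12202.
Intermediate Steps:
X = Rational(-126, 5) (X = Add(Add(-7, Pow(-5, -1)), -18) = Add(Add(-7, Rational(-1, 5)), -18) = Add(Rational(-36, 5), -18) = Rational(-126, 5) ≈ -25.200)
d = 1 (d = Add(3, Mul(Rational(-1, 2), Add(-19, 23))) = Add(3, Mul(Rational(-1, 2), 4)) = Add(3, -2) = 1)
Function('V')(l, q) = Rational(-96, 5) (Function('V')(l, q) = Add(Add(5, 1), Rational(-126, 5)) = Add(6, Rational(-126, 5)) = Rational(-96, 5))
Add(Add(Function('V')(91, 120), -5636), 17857) = Add(Add(Rational(-96, 5), -5636), 17857) = Add(Rational(-28276, 5), 17857) = Rational(61009, 5)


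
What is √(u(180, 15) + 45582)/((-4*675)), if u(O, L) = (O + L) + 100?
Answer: -√45877/2700 ≈ -0.079329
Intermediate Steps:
u(O, L) = 100 + L + O (u(O, L) = (L + O) + 100 = 100 + L + O)
√(u(180, 15) + 45582)/((-4*675)) = √((100 + 15 + 180) + 45582)/((-4*675)) = √(295 + 45582)/(-2700) = √45877*(-1/2700) = -√45877/2700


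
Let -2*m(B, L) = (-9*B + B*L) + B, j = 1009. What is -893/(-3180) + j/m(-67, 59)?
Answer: 1052069/1207340 ≈ 0.87139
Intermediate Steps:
m(B, L) = 4*B - B*L/2 (m(B, L) = -((-9*B + B*L) + B)/2 = -(-8*B + B*L)/2 = 4*B - B*L/2)
-893/(-3180) + j/m(-67, 59) = -893/(-3180) + 1009/(((1/2)*(-67)*(8 - 1*59))) = -893*(-1/3180) + 1009/(((1/2)*(-67)*(8 - 59))) = 893/3180 + 1009/(((1/2)*(-67)*(-51))) = 893/3180 + 1009/(3417/2) = 893/3180 + 1009*(2/3417) = 893/3180 + 2018/3417 = 1052069/1207340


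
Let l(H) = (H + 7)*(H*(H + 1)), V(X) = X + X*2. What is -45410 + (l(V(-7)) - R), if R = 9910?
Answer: -61200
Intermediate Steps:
V(X) = 3*X (V(X) = X + 2*X = 3*X)
l(H) = H*(1 + H)*(7 + H) (l(H) = (7 + H)*(H*(1 + H)) = H*(1 + H)*(7 + H))
-45410 + (l(V(-7)) - R) = -45410 + ((3*(-7))*(7 + (3*(-7))**2 + 8*(3*(-7))) - 1*9910) = -45410 + (-21*(7 + (-21)**2 + 8*(-21)) - 9910) = -45410 + (-21*(7 + 441 - 168) - 9910) = -45410 + (-21*280 - 9910) = -45410 + (-5880 - 9910) = -45410 - 15790 = -61200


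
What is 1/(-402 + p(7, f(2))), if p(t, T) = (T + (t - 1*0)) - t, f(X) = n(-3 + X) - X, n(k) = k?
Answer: -1/405 ≈ -0.0024691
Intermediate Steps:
f(X) = -3 (f(X) = (-3 + X) - X = -3)
p(t, T) = T (p(t, T) = (T + (t + 0)) - t = (T + t) - t = T)
1/(-402 + p(7, f(2))) = 1/(-402 - 3) = 1/(-405) = -1/405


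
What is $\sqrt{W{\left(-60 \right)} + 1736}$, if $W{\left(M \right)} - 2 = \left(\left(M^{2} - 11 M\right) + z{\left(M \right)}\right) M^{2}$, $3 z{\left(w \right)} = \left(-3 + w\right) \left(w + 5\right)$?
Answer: $\sqrt{19495738} \approx 4415.4$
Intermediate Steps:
$z{\left(w \right)} = \frac{\left(-3 + w\right) \left(5 + w\right)}{3}$ ($z{\left(w \right)} = \frac{\left(-3 + w\right) \left(w + 5\right)}{3} = \frac{\left(-3 + w\right) \left(5 + w\right)}{3}$)
$W{\left(M \right)} = 2 + M^{2} \left(-5 - \frac{31 M}{3} + \frac{4 M^{2}}{3}\right)$ ($W{\left(M \right)} = 2 + \left(\left(M^{2} - 11 M\right) + \left(-5 + \frac{M^{2}}{3} + \frac{2 M}{3}\right)\right) M^{2} = 2 + \left(-5 - \frac{31 M}{3} + \frac{4 M^{2}}{3}\right) M^{2} = 2 + M^{2} \left(-5 - \frac{31 M}{3} + \frac{4 M^{2}}{3}\right)$)
$\sqrt{W{\left(-60 \right)} + 1736} = \sqrt{\left(2 - 5 \left(-60\right)^{2} - \frac{31 \left(-60\right)^{3}}{3} + \frac{4 \left(-60\right)^{4}}{3}\right) + 1736} = \sqrt{\left(2 - 18000 - -2232000 + \frac{4}{3} \cdot 12960000\right) + 1736} = \sqrt{\left(2 - 18000 + 2232000 + 17280000\right) + 1736} = \sqrt{19494002 + 1736} = \sqrt{19495738}$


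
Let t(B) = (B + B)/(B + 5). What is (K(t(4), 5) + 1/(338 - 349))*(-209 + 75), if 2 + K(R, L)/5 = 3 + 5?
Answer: -44086/11 ≈ -4007.8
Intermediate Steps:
t(B) = 2*B/(5 + B) (t(B) = (2*B)/(5 + B) = 2*B/(5 + B))
K(R, L) = 30 (K(R, L) = -10 + 5*(3 + 5) = -10 + 5*8 = -10 + 40 = 30)
(K(t(4), 5) + 1/(338 - 349))*(-209 + 75) = (30 + 1/(338 - 349))*(-209 + 75) = (30 + 1/(-11))*(-134) = (30 - 1/11)*(-134) = (329/11)*(-134) = -44086/11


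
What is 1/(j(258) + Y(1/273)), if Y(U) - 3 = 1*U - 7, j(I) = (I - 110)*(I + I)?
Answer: 273/20847373 ≈ 1.3095e-5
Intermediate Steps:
j(I) = 2*I*(-110 + I) (j(I) = (-110 + I)*(2*I) = 2*I*(-110 + I))
Y(U) = -4 + U (Y(U) = 3 + (1*U - 7) = 3 + (U - 7) = 3 + (-7 + U) = -4 + U)
1/(j(258) + Y(1/273)) = 1/(2*258*(-110 + 258) + (-4 + 1/273)) = 1/(2*258*148 + (-4 + 1/273)) = 1/(76368 - 1091/273) = 1/(20847373/273) = 273/20847373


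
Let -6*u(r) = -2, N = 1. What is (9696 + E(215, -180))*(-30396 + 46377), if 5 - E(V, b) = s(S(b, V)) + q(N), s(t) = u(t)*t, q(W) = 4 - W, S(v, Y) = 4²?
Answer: 154898506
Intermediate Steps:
S(v, Y) = 16
u(r) = ⅓ (u(r) = -⅙*(-2) = ⅓)
s(t) = t/3
E(V, b) = -10/3 (E(V, b) = 5 - ((⅓)*16 + (4 - 1*1)) = 5 - (16/3 + (4 - 1)) = 5 - (16/3 + 3) = 5 - 1*25/3 = 5 - 25/3 = -10/3)
(9696 + E(215, -180))*(-30396 + 46377) = (9696 - 10/3)*(-30396 + 46377) = (29078/3)*15981 = 154898506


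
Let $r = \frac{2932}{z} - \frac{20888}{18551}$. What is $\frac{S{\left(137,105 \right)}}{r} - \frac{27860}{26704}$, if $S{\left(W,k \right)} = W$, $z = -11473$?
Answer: $- \frac{12294375020676}{122688004741} \approx -100.21$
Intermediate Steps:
$r = - \frac{294039556}{212835623}$ ($r = \frac{2932}{-11473} - \frac{20888}{18551} = 2932 \left(- \frac{1}{11473}\right) - \frac{20888}{18551} = - \frac{2932}{11473} - \frac{20888}{18551} = - \frac{294039556}{212835623} \approx -1.3815$)
$\frac{S{\left(137,105 \right)}}{r} - \frac{27860}{26704} = \frac{137}{- \frac{294039556}{212835623}} - \frac{27860}{26704} = 137 \left(- \frac{212835623}{294039556}\right) - \frac{6965}{6676} = - \frac{29158480351}{294039556} - \frac{6965}{6676} = - \frac{12294375020676}{122688004741}$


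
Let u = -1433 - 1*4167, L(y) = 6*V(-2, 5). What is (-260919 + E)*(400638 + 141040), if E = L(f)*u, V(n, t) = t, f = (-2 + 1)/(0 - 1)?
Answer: -232335986082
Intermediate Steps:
f = 1 (f = -1/(-1) = -1*(-1) = 1)
L(y) = 30 (L(y) = 6*5 = 30)
u = -5600 (u = -1433 - 4167 = -5600)
E = -168000 (E = 30*(-5600) = -168000)
(-260919 + E)*(400638 + 141040) = (-260919 - 168000)*(400638 + 141040) = -428919*541678 = -232335986082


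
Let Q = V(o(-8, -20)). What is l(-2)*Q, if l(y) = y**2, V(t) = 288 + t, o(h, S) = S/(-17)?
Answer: 19664/17 ≈ 1156.7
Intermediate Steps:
o(h, S) = -S/17 (o(h, S) = S*(-1/17) = -S/17)
Q = 4916/17 (Q = 288 - 1/17*(-20) = 288 + 20/17 = 4916/17 ≈ 289.18)
l(-2)*Q = (-2)**2*(4916/17) = 4*(4916/17) = 19664/17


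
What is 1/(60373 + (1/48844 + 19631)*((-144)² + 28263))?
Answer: 48844/46985961687247 ≈ 1.0395e-9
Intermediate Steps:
1/(60373 + (1/48844 + 19631)*((-144)² + 28263)) = 1/(60373 + (1/48844 + 19631)*(20736 + 28263)) = 1/(60373 + (958856565/48844)*48999) = 1/(60373 + 46983012828435/48844) = 1/(46985961687247/48844) = 48844/46985961687247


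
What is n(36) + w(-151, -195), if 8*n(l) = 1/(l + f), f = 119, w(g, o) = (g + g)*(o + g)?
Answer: 129570081/1240 ≈ 1.0449e+5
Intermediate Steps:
w(g, o) = 2*g*(g + o) (w(g, o) = (2*g)*(g + o) = 2*g*(g + o))
n(l) = 1/(8*(119 + l)) (n(l) = 1/(8*(l + 119)) = 1/(8*(119 + l)))
n(36) + w(-151, -195) = 1/(8*(119 + 36)) + 2*(-151)*(-151 - 195) = (⅛)/155 + 2*(-151)*(-346) = (⅛)*(1/155) + 104492 = 1/1240 + 104492 = 129570081/1240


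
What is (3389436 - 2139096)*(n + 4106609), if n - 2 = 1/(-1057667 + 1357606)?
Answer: 1540084785063388200/299939 ≈ 5.1347e+12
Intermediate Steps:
n = 599879/299939 (n = 2 + 1/(-1057667 + 1357606) = 2 + 1/299939 = 599879/299939 ≈ 2.0000)
(3389436 - 2139096)*(n + 4106609) = (3389436 - 2139096)*(599879/299939 + 4106609) = 1250340*(1231732796730/299939) = 1540084785063388200/299939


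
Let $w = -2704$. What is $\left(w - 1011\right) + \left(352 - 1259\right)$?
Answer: $-4622$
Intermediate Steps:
$\left(w - 1011\right) + \left(352 - 1259\right) = \left(-2704 - 1011\right) + \left(352 - 1259\right) = -3715 + \left(352 - 1259\right) = -3715 - 907 = -4622$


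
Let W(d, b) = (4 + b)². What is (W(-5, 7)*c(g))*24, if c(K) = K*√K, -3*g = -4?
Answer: 7744*√3/3 ≈ 4471.0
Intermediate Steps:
g = 4/3 (g = -⅓*(-4) = 4/3 ≈ 1.3333)
c(K) = K^(3/2)
(W(-5, 7)*c(g))*24 = ((4 + 7)²*(4/3)^(3/2))*24 = (11²*(8*√3/9))*24 = (121*(8*√3/9))*24 = (968*√3/9)*24 = 7744*√3/3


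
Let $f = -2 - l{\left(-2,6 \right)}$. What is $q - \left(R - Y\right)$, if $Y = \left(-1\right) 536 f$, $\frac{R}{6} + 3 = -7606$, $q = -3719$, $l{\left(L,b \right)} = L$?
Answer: $41935$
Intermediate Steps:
$R = -45654$ ($R = -18 + 6 \left(-7606\right) = -18 - 45636 = -45654$)
$f = 0$ ($f = -2 - -2 = -2 + 2 = 0$)
$Y = 0$ ($Y = \left(-1\right) 536 \cdot 0 = \left(-536\right) 0 = 0$)
$q - \left(R - Y\right) = -3719 - \left(-45654 - 0\right) = -3719 - \left(-45654 + 0\right) = -3719 - -45654 = -3719 + 45654 = 41935$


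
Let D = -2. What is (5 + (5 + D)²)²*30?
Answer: 5880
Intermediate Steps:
(5 + (5 + D)²)²*30 = (5 + (5 - 2)²)²*30 = (5 + 3²)²*30 = (5 + 9)²*30 = 14²*30 = 196*30 = 5880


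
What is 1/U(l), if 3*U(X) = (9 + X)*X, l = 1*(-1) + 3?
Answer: 3/22 ≈ 0.13636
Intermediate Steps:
l = 2 (l = -1 + 3 = 2)
U(X) = X*(9 + X)/3 (U(X) = ((9 + X)*X)/3 = (X*(9 + X))/3 = X*(9 + X)/3)
1/U(l) = 1/((⅓)*2*(9 + 2)) = 1/((⅓)*2*11) = 1/(22/3) = 3/22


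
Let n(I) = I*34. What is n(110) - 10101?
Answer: -6361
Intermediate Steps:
n(I) = 34*I
n(110) - 10101 = 34*110 - 10101 = 3740 - 10101 = -6361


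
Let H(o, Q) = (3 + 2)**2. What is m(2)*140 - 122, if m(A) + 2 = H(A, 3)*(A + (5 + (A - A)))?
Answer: 24098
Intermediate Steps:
H(o, Q) = 25 (H(o, Q) = 5**2 = 25)
m(A) = 123 + 25*A (m(A) = -2 + 25*(A + (5 + (A - A))) = -2 + 25*(A + (5 + 0)) = -2 + 25*(A + 5) = -2 + 25*(5 + A) = -2 + (125 + 25*A) = 123 + 25*A)
m(2)*140 - 122 = (123 + 25*2)*140 - 122 = (123 + 50)*140 - 122 = 173*140 - 122 = 24220 - 122 = 24098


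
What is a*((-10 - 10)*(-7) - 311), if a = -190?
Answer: 32490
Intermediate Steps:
a*((-10 - 10)*(-7) - 311) = -190*((-10 - 10)*(-7) - 311) = -190*(-20*(-7) - 311) = -190*(140 - 311) = -190*(-171) = 32490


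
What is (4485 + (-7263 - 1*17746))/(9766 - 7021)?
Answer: -20524/2745 ≈ -7.4769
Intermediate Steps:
(4485 + (-7263 - 1*17746))/(9766 - 7021) = (4485 + (-7263 - 17746))/2745 = (4485 - 25009)*(1/2745) = -20524*1/2745 = -20524/2745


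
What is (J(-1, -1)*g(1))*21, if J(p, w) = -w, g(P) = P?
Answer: 21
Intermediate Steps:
(J(-1, -1)*g(1))*21 = (-1*(-1)*1)*21 = (1*1)*21 = 1*21 = 21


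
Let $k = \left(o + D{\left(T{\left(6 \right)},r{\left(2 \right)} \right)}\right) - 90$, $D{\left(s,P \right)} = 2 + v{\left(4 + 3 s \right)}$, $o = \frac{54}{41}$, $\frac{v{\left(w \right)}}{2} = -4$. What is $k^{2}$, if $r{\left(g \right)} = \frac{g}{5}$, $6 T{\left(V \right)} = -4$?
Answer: $\frac{15069924}{1681} \approx 8964.9$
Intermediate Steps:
$T{\left(V \right)} = - \frac{2}{3}$ ($T{\left(V \right)} = \frac{1}{6} \left(-4\right) = - \frac{2}{3}$)
$v{\left(w \right)} = -8$ ($v{\left(w \right)} = 2 \left(-4\right) = -8$)
$r{\left(g \right)} = \frac{g}{5}$ ($r{\left(g \right)} = g \frac{1}{5} = \frac{g}{5}$)
$o = \frac{54}{41}$ ($o = 54 \cdot \frac{1}{41} = \frac{54}{41} \approx 1.3171$)
$D{\left(s,P \right)} = -6$ ($D{\left(s,P \right)} = 2 - 8 = -6$)
$k = - \frac{3882}{41}$ ($k = \left(\frac{54}{41} - 6\right) - 90 = - \frac{192}{41} - 90 = - \frac{3882}{41} \approx -94.683$)
$k^{2} = \left(- \frac{3882}{41}\right)^{2} = \frac{15069924}{1681}$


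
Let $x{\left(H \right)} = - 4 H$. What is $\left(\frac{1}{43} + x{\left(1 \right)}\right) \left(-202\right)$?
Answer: $\frac{34542}{43} \approx 803.3$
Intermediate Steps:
$\left(\frac{1}{43} + x{\left(1 \right)}\right) \left(-202\right) = \left(\frac{1}{43} - 4\right) \left(-202\right) = \left(- \frac{171}{43}\right) \left(-202\right) = \frac{34542}{43}$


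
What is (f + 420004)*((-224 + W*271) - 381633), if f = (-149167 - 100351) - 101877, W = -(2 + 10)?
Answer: -26421943381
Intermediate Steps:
W = -12 (W = -1*12 = -12)
f = -351395 (f = -249518 - 101877 = -351395)
(f + 420004)*((-224 + W*271) - 381633) = (-351395 + 420004)*((-224 - 12*271) - 381633) = 68609*((-224 - 3252) - 381633) = 68609*(-3476 - 381633) = 68609*(-385109) = -26421943381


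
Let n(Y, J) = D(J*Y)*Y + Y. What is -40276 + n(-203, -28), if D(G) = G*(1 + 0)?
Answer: -1194331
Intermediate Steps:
D(G) = G (D(G) = G*1 = G)
n(Y, J) = Y + J*Y**2 (n(Y, J) = (J*Y)*Y + Y = J*Y**2 + Y = Y + J*Y**2)
-40276 + n(-203, -28) = -40276 - 203*(1 - 28*(-203)) = -40276 - 203*(1 + 5684) = -40276 - 203*5685 = -40276 - 1154055 = -1194331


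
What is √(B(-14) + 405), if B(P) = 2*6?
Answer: √417 ≈ 20.421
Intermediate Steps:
B(P) = 12
√(B(-14) + 405) = √(12 + 405) = √417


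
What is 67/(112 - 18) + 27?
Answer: 2605/94 ≈ 27.713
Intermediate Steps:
67/(112 - 18) + 27 = 67/94 + 27 = 2605/94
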